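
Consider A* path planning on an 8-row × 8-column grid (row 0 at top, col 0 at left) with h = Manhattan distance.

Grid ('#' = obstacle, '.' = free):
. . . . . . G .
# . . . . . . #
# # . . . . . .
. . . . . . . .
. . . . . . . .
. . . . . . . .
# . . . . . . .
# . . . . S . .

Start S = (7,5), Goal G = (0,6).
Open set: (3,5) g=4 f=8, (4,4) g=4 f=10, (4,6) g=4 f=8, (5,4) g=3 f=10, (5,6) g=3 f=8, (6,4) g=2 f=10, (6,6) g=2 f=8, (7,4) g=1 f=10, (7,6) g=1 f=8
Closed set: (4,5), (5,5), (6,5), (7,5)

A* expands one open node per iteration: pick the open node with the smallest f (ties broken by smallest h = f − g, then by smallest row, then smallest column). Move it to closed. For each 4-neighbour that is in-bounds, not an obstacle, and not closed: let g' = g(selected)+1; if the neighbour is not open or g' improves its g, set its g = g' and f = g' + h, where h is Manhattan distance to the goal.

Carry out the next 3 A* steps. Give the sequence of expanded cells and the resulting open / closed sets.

order=[(3,5) → (2,5) → (1,5)]; open=[(0,5) g=7 f=8, (1,4) g=7 f=10, (1,6) g=7 f=8, (2,4) g=6 f=10, (2,6) g=6 f=8, (3,4) g=5 f=10, (3,6) g=5 f=8, (4,4) g=4 f=10, (4,6) g=4 f=8, (5,4) g=3 f=10, (5,6) g=3 f=8, (6,4) g=2 f=10, (6,6) g=2 f=8, (7,4) g=1 f=10, (7,6) g=1 f=8]; closed=[(1,5), (2,5), (3,5), (4,5), (5,5), (6,5), (7,5)]

step 1: expand (3,5) (f=8, h=4) → closed; open now [(2,5) g=5 f=8, (3,4) g=5 f=10, (3,6) g=5 f=8, (4,4) g=4 f=10, (4,6) g=4 f=8, (5,4) g=3 f=10, (5,6) g=3 f=8, (6,4) g=2 f=10, (6,6) g=2 f=8, (7,4) g=1 f=10, (7,6) g=1 f=8]
step 2: expand (2,5) (f=8, h=3) → closed; open now [(1,5) g=6 f=8, (2,4) g=6 f=10, (2,6) g=6 f=8, (3,4) g=5 f=10, (3,6) g=5 f=8, (4,4) g=4 f=10, (4,6) g=4 f=8, (5,4) g=3 f=10, (5,6) g=3 f=8, (6,4) g=2 f=10, (6,6) g=2 f=8, (7,4) g=1 f=10, (7,6) g=1 f=8]
step 3: expand (1,5) (f=8, h=2) → closed; open now [(0,5) g=7 f=8, (1,4) g=7 f=10, (1,6) g=7 f=8, (2,4) g=6 f=10, (2,6) g=6 f=8, (3,4) g=5 f=10, (3,6) g=5 f=8, (4,4) g=4 f=10, (4,6) g=4 f=8, (5,4) g=3 f=10, (5,6) g=3 f=8, (6,4) g=2 f=10, (6,6) g=2 f=8, (7,4) g=1 f=10, (7,6) g=1 f=8]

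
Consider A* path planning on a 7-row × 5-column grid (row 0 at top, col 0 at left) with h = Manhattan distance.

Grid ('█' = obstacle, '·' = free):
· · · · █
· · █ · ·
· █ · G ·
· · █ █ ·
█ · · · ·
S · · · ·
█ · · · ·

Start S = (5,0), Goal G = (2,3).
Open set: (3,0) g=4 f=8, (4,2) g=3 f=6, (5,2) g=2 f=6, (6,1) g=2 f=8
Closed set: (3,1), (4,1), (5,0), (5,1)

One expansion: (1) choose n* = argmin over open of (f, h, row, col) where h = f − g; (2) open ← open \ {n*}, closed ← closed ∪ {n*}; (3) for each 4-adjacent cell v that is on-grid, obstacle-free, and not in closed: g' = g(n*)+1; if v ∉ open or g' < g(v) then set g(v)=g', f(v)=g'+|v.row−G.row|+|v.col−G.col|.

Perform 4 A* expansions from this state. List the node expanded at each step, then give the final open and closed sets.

order=[(4,2) → (4,3) → (5,2) → (5,3)]; open=[(3,0) g=4 f=8, (4,4) g=5 f=8, (5,4) g=4 f=8, (6,1) g=2 f=8, (6,2) g=3 f=8, (6,3) g=4 f=8]; closed=[(3,1), (4,1), (4,2), (4,3), (5,0), (5,1), (5,2), (5,3)]

step 1: expand (4,2) (f=6, h=3) → closed; open now [(3,0) g=4 f=8, (4,3) g=4 f=6, (5,2) g=2 f=6, (6,1) g=2 f=8]
step 2: expand (4,3) (f=6, h=2) → closed; open now [(3,0) g=4 f=8, (4,4) g=5 f=8, (5,2) g=2 f=6, (5,3) g=5 f=8, (6,1) g=2 f=8]
step 3: expand (5,2) (f=6, h=4) → closed; open now [(3,0) g=4 f=8, (4,4) g=5 f=8, (5,3) g=3 f=6, (6,1) g=2 f=8, (6,2) g=3 f=8]
step 4: expand (5,3) (f=6, h=3) → closed; open now [(3,0) g=4 f=8, (4,4) g=5 f=8, (5,4) g=4 f=8, (6,1) g=2 f=8, (6,2) g=3 f=8, (6,3) g=4 f=8]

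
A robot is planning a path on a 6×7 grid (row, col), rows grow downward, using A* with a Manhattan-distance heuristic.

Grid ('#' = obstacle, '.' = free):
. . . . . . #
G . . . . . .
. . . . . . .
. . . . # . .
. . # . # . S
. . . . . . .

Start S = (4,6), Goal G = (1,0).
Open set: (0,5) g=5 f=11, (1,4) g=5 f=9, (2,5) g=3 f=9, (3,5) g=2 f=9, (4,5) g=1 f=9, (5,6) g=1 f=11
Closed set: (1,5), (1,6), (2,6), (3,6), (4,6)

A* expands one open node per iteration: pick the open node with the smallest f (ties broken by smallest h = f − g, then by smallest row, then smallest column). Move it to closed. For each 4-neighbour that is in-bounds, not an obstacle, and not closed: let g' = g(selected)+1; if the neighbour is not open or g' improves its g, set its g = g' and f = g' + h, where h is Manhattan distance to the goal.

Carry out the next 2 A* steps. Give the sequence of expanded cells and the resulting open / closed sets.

step 1: expand (1,4) (f=9, h=4) → closed; open now [(0,4) g=6 f=11, (0,5) g=5 f=11, (1,3) g=6 f=9, (2,4) g=6 f=11, (2,5) g=3 f=9, (3,5) g=2 f=9, (4,5) g=1 f=9, (5,6) g=1 f=11]
step 2: expand (1,3) (f=9, h=3) → closed; open now [(0,3) g=7 f=11, (0,4) g=6 f=11, (0,5) g=5 f=11, (1,2) g=7 f=9, (2,3) g=7 f=11, (2,4) g=6 f=11, (2,5) g=3 f=9, (3,5) g=2 f=9, (4,5) g=1 f=9, (5,6) g=1 f=11]

order=[(1,4) → (1,3)]; open=[(0,3) g=7 f=11, (0,4) g=6 f=11, (0,5) g=5 f=11, (1,2) g=7 f=9, (2,3) g=7 f=11, (2,4) g=6 f=11, (2,5) g=3 f=9, (3,5) g=2 f=9, (4,5) g=1 f=9, (5,6) g=1 f=11]; closed=[(1,3), (1,4), (1,5), (1,6), (2,6), (3,6), (4,6)]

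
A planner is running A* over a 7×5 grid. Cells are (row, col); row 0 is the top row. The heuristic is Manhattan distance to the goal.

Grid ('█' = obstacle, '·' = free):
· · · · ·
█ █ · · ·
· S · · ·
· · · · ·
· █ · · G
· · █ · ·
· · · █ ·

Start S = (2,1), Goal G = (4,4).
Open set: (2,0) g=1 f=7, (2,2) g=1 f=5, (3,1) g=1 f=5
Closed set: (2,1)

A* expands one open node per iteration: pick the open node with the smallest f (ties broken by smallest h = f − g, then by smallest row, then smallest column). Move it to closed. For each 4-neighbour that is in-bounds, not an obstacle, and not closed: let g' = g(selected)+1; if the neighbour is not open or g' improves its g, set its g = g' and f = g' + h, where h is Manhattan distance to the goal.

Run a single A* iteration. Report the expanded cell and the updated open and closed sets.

expanded=(2,2); open=[(1,2) g=2 f=7, (2,0) g=1 f=7, (2,3) g=2 f=5, (3,1) g=1 f=5, (3,2) g=2 f=5]; closed=[(2,1), (2,2)]

step 1: expand (2,2) (f=5, h=4) → closed; open now [(1,2) g=2 f=7, (2,0) g=1 f=7, (2,3) g=2 f=5, (3,1) g=1 f=5, (3,2) g=2 f=5]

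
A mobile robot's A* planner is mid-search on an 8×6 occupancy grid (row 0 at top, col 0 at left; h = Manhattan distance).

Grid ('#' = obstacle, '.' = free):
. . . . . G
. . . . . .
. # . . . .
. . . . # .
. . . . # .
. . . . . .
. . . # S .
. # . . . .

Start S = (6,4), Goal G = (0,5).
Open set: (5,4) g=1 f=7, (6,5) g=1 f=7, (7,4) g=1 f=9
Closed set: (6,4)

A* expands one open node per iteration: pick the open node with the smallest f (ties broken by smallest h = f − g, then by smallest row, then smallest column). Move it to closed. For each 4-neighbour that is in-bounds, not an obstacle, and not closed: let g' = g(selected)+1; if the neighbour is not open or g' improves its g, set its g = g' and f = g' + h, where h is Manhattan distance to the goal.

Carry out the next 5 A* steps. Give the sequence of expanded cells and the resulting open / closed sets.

order=[(5,4) → (5,5) → (4,5) → (3,5) → (2,5)]; open=[(1,5) g=6 f=7, (2,4) g=6 f=9, (5,3) g=2 f=9, (6,5) g=1 f=7, (7,4) g=1 f=9]; closed=[(2,5), (3,5), (4,5), (5,4), (5,5), (6,4)]

step 1: expand (5,4) (f=7, h=6) → closed; open now [(5,3) g=2 f=9, (5,5) g=2 f=7, (6,5) g=1 f=7, (7,4) g=1 f=9]
step 2: expand (5,5) (f=7, h=5) → closed; open now [(4,5) g=3 f=7, (5,3) g=2 f=9, (6,5) g=1 f=7, (7,4) g=1 f=9]
step 3: expand (4,5) (f=7, h=4) → closed; open now [(3,5) g=4 f=7, (5,3) g=2 f=9, (6,5) g=1 f=7, (7,4) g=1 f=9]
step 4: expand (3,5) (f=7, h=3) → closed; open now [(2,5) g=5 f=7, (5,3) g=2 f=9, (6,5) g=1 f=7, (7,4) g=1 f=9]
step 5: expand (2,5) (f=7, h=2) → closed; open now [(1,5) g=6 f=7, (2,4) g=6 f=9, (5,3) g=2 f=9, (6,5) g=1 f=7, (7,4) g=1 f=9]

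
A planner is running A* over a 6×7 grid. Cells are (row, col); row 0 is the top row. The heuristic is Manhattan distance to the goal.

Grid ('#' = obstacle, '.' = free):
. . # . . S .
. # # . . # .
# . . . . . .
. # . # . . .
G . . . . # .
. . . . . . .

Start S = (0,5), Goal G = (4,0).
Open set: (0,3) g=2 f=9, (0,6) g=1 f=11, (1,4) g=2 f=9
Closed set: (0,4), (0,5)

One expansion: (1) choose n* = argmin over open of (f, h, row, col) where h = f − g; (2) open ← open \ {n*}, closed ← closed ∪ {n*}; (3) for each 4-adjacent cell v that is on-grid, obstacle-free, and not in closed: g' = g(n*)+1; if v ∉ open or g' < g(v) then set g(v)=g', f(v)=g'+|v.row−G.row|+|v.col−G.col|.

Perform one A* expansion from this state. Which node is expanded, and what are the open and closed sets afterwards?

step 1: expand (0,3) (f=9, h=7) → closed; open now [(0,6) g=1 f=11, (1,3) g=3 f=9, (1,4) g=2 f=9]

expanded=(0,3); open=[(0,6) g=1 f=11, (1,3) g=3 f=9, (1,4) g=2 f=9]; closed=[(0,3), (0,4), (0,5)]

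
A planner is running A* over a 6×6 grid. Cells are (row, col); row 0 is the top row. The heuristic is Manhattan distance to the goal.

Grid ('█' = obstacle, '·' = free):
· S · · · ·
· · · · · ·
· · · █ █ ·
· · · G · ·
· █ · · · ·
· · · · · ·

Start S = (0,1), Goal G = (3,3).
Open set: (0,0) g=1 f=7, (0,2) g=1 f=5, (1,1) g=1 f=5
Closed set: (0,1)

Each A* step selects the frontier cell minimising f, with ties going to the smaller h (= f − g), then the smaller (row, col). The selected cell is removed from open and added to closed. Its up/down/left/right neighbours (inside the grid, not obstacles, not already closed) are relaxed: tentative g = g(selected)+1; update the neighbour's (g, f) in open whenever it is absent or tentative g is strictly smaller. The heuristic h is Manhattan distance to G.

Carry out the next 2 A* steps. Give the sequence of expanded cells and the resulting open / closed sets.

step 1: expand (0,2) (f=5, h=4) → closed; open now [(0,0) g=1 f=7, (0,3) g=2 f=5, (1,1) g=1 f=5, (1,2) g=2 f=5]
step 2: expand (0,3) (f=5, h=3) → closed; open now [(0,0) g=1 f=7, (0,4) g=3 f=7, (1,1) g=1 f=5, (1,2) g=2 f=5, (1,3) g=3 f=5]

order=[(0,2) → (0,3)]; open=[(0,0) g=1 f=7, (0,4) g=3 f=7, (1,1) g=1 f=5, (1,2) g=2 f=5, (1,3) g=3 f=5]; closed=[(0,1), (0,2), (0,3)]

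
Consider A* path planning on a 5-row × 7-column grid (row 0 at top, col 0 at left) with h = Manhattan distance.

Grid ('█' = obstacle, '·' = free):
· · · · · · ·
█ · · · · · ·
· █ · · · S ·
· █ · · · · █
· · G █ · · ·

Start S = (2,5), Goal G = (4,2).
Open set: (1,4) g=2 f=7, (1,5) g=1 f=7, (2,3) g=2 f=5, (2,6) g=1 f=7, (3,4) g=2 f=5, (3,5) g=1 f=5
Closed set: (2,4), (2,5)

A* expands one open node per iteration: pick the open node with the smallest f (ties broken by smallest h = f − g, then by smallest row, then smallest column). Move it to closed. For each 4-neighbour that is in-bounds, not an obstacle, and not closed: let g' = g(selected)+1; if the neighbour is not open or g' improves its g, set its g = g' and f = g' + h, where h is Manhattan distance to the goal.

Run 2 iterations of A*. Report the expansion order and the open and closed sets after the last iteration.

step 1: expand (2,3) (f=5, h=3) → closed; open now [(1,3) g=3 f=7, (1,4) g=2 f=7, (1,5) g=1 f=7, (2,2) g=3 f=5, (2,6) g=1 f=7, (3,3) g=3 f=5, (3,4) g=2 f=5, (3,5) g=1 f=5]
step 2: expand (2,2) (f=5, h=2) → closed; open now [(1,2) g=4 f=7, (1,3) g=3 f=7, (1,4) g=2 f=7, (1,5) g=1 f=7, (2,6) g=1 f=7, (3,2) g=4 f=5, (3,3) g=3 f=5, (3,4) g=2 f=5, (3,5) g=1 f=5]

order=[(2,3) → (2,2)]; open=[(1,2) g=4 f=7, (1,3) g=3 f=7, (1,4) g=2 f=7, (1,5) g=1 f=7, (2,6) g=1 f=7, (3,2) g=4 f=5, (3,3) g=3 f=5, (3,4) g=2 f=5, (3,5) g=1 f=5]; closed=[(2,2), (2,3), (2,4), (2,5)]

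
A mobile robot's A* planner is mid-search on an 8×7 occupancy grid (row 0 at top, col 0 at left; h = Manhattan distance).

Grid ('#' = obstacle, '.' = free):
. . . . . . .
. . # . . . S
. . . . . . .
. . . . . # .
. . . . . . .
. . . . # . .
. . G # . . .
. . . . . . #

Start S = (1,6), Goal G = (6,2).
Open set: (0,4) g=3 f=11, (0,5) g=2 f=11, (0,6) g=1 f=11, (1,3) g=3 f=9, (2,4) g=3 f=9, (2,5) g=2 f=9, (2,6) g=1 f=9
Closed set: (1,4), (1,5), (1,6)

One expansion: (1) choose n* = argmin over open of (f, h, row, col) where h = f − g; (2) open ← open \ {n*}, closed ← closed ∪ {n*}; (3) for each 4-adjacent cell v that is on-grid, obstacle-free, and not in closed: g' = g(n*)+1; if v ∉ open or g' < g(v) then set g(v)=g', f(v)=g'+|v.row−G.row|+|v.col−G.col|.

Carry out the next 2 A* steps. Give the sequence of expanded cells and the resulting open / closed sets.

order=[(1,3) → (2,3)]; open=[(0,3) g=4 f=11, (0,4) g=3 f=11, (0,5) g=2 f=11, (0,6) g=1 f=11, (2,2) g=5 f=9, (2,4) g=3 f=9, (2,5) g=2 f=9, (2,6) g=1 f=9, (3,3) g=5 f=9]; closed=[(1,3), (1,4), (1,5), (1,6), (2,3)]

step 1: expand (1,3) (f=9, h=6) → closed; open now [(0,3) g=4 f=11, (0,4) g=3 f=11, (0,5) g=2 f=11, (0,6) g=1 f=11, (2,3) g=4 f=9, (2,4) g=3 f=9, (2,5) g=2 f=9, (2,6) g=1 f=9]
step 2: expand (2,3) (f=9, h=5) → closed; open now [(0,3) g=4 f=11, (0,4) g=3 f=11, (0,5) g=2 f=11, (0,6) g=1 f=11, (2,2) g=5 f=9, (2,4) g=3 f=9, (2,5) g=2 f=9, (2,6) g=1 f=9, (3,3) g=5 f=9]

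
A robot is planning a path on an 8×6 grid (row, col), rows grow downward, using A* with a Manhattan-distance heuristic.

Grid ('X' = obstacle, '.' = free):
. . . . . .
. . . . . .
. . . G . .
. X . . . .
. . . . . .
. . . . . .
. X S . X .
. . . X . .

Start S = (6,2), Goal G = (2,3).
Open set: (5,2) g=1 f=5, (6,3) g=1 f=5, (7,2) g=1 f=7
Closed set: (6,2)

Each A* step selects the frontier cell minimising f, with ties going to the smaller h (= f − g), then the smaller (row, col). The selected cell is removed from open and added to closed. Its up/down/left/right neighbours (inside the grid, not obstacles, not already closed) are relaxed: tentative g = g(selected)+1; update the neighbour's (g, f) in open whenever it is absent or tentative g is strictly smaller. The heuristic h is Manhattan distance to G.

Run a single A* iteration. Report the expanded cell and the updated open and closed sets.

expanded=(5,2); open=[(4,2) g=2 f=5, (5,1) g=2 f=7, (5,3) g=2 f=5, (6,3) g=1 f=5, (7,2) g=1 f=7]; closed=[(5,2), (6,2)]

step 1: expand (5,2) (f=5, h=4) → closed; open now [(4,2) g=2 f=5, (5,1) g=2 f=7, (5,3) g=2 f=5, (6,3) g=1 f=5, (7,2) g=1 f=7]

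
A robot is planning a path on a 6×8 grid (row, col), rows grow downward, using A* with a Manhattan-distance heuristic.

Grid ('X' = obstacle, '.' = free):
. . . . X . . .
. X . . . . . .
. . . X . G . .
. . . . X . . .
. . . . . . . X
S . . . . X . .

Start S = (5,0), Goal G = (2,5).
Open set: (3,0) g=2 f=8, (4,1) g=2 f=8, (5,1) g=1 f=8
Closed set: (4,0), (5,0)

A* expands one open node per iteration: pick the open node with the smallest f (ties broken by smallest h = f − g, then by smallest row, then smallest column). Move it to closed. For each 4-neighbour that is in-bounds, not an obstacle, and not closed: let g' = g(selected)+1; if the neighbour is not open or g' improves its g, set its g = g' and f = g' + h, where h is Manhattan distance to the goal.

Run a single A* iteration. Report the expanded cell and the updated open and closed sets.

step 1: expand (3,0) (f=8, h=6) → closed; open now [(2,0) g=3 f=8, (3,1) g=3 f=8, (4,1) g=2 f=8, (5,1) g=1 f=8]

expanded=(3,0); open=[(2,0) g=3 f=8, (3,1) g=3 f=8, (4,1) g=2 f=8, (5,1) g=1 f=8]; closed=[(3,0), (4,0), (5,0)]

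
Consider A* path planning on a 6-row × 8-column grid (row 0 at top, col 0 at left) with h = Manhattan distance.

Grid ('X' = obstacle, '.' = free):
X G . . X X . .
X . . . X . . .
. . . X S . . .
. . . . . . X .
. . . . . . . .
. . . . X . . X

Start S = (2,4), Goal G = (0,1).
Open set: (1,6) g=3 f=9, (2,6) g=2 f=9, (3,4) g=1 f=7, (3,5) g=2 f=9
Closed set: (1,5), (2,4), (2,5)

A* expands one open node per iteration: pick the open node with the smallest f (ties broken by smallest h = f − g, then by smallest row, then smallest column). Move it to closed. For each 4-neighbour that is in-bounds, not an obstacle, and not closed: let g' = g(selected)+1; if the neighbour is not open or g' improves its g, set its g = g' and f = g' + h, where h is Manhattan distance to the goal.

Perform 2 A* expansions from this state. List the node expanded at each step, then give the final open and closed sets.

order=[(3,4) → (3,3)]; open=[(1,6) g=3 f=9, (2,6) g=2 f=9, (3,2) g=3 f=7, (3,5) g=2 f=9, (4,3) g=3 f=9, (4,4) g=2 f=9]; closed=[(1,5), (2,4), (2,5), (3,3), (3,4)]

step 1: expand (3,4) (f=7, h=6) → closed; open now [(1,6) g=3 f=9, (2,6) g=2 f=9, (3,3) g=2 f=7, (3,5) g=2 f=9, (4,4) g=2 f=9]
step 2: expand (3,3) (f=7, h=5) → closed; open now [(1,6) g=3 f=9, (2,6) g=2 f=9, (3,2) g=3 f=7, (3,5) g=2 f=9, (4,3) g=3 f=9, (4,4) g=2 f=9]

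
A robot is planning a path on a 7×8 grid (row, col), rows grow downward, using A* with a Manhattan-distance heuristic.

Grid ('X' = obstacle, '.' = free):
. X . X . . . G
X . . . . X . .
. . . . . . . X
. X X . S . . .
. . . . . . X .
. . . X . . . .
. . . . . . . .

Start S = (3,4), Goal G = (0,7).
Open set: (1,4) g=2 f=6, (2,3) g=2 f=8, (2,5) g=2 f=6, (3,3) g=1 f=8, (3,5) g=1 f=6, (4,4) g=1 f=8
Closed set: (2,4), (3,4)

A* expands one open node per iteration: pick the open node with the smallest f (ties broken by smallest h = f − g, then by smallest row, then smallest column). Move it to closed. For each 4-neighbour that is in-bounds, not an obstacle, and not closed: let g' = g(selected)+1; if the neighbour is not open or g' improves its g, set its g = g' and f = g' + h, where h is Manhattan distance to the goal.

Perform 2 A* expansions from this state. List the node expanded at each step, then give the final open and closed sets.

order=[(1,4) → (0,4)]; open=[(0,5) g=4 f=6, (1,3) g=3 f=8, (2,3) g=2 f=8, (2,5) g=2 f=6, (3,3) g=1 f=8, (3,5) g=1 f=6, (4,4) g=1 f=8]; closed=[(0,4), (1,4), (2,4), (3,4)]

step 1: expand (1,4) (f=6, h=4) → closed; open now [(0,4) g=3 f=6, (1,3) g=3 f=8, (2,3) g=2 f=8, (2,5) g=2 f=6, (3,3) g=1 f=8, (3,5) g=1 f=6, (4,4) g=1 f=8]
step 2: expand (0,4) (f=6, h=3) → closed; open now [(0,5) g=4 f=6, (1,3) g=3 f=8, (2,3) g=2 f=8, (2,5) g=2 f=6, (3,3) g=1 f=8, (3,5) g=1 f=6, (4,4) g=1 f=8]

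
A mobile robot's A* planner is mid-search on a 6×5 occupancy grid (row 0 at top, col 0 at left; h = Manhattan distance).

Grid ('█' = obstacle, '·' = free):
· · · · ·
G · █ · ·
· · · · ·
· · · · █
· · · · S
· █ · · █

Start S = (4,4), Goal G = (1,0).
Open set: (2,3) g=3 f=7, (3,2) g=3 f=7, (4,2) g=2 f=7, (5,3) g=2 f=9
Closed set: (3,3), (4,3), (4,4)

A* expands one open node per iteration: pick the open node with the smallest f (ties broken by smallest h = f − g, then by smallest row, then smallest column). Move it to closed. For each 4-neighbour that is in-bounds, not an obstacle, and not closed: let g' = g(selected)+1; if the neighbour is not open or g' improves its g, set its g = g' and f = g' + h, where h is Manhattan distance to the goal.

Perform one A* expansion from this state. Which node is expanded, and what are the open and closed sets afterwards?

step 1: expand (2,3) (f=7, h=4) → closed; open now [(1,3) g=4 f=7, (2,2) g=4 f=7, (2,4) g=4 f=9, (3,2) g=3 f=7, (4,2) g=2 f=7, (5,3) g=2 f=9]

expanded=(2,3); open=[(1,3) g=4 f=7, (2,2) g=4 f=7, (2,4) g=4 f=9, (3,2) g=3 f=7, (4,2) g=2 f=7, (5,3) g=2 f=9]; closed=[(2,3), (3,3), (4,3), (4,4)]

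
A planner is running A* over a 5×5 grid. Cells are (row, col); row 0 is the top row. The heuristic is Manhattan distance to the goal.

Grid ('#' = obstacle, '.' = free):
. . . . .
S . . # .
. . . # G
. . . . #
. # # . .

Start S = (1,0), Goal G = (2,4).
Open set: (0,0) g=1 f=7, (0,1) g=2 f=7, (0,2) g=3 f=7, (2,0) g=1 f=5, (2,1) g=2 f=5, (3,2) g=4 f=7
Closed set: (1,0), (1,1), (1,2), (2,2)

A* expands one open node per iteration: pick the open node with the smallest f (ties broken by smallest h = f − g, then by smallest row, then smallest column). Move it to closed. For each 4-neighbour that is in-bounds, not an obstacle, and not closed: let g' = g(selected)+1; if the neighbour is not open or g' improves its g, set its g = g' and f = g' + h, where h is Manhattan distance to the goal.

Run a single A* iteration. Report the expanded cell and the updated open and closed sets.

expanded=(2,1); open=[(0,0) g=1 f=7, (0,1) g=2 f=7, (0,2) g=3 f=7, (2,0) g=1 f=5, (3,1) g=3 f=7, (3,2) g=4 f=7]; closed=[(1,0), (1,1), (1,2), (2,1), (2,2)]

step 1: expand (2,1) (f=5, h=3) → closed; open now [(0,0) g=1 f=7, (0,1) g=2 f=7, (0,2) g=3 f=7, (2,0) g=1 f=5, (3,1) g=3 f=7, (3,2) g=4 f=7]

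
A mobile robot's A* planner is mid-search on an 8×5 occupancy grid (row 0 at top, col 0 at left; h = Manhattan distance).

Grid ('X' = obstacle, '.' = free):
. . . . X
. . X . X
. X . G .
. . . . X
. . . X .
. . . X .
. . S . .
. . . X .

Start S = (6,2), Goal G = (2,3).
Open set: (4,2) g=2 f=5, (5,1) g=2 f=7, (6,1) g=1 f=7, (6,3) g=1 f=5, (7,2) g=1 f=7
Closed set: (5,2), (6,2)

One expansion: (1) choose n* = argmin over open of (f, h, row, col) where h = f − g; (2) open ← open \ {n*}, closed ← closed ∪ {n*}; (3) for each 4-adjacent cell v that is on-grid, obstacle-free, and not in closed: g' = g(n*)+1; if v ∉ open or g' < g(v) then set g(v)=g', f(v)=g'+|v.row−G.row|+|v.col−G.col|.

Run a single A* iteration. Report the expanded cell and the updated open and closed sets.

step 1: expand (4,2) (f=5, h=3) → closed; open now [(3,2) g=3 f=5, (4,1) g=3 f=7, (5,1) g=2 f=7, (6,1) g=1 f=7, (6,3) g=1 f=5, (7,2) g=1 f=7]

expanded=(4,2); open=[(3,2) g=3 f=5, (4,1) g=3 f=7, (5,1) g=2 f=7, (6,1) g=1 f=7, (6,3) g=1 f=5, (7,2) g=1 f=7]; closed=[(4,2), (5,2), (6,2)]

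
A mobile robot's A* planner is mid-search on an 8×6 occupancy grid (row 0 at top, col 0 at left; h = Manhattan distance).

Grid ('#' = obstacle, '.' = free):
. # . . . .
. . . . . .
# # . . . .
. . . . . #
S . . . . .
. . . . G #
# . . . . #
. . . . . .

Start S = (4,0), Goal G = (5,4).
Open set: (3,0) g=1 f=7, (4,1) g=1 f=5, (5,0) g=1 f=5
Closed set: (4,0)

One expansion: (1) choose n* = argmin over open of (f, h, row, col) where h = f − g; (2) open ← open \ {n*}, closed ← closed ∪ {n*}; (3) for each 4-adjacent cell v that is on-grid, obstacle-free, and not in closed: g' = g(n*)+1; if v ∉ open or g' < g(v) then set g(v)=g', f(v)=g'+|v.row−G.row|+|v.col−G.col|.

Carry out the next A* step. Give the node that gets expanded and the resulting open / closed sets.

step 1: expand (4,1) (f=5, h=4) → closed; open now [(3,0) g=1 f=7, (3,1) g=2 f=7, (4,2) g=2 f=5, (5,0) g=1 f=5, (5,1) g=2 f=5]

expanded=(4,1); open=[(3,0) g=1 f=7, (3,1) g=2 f=7, (4,2) g=2 f=5, (5,0) g=1 f=5, (5,1) g=2 f=5]; closed=[(4,0), (4,1)]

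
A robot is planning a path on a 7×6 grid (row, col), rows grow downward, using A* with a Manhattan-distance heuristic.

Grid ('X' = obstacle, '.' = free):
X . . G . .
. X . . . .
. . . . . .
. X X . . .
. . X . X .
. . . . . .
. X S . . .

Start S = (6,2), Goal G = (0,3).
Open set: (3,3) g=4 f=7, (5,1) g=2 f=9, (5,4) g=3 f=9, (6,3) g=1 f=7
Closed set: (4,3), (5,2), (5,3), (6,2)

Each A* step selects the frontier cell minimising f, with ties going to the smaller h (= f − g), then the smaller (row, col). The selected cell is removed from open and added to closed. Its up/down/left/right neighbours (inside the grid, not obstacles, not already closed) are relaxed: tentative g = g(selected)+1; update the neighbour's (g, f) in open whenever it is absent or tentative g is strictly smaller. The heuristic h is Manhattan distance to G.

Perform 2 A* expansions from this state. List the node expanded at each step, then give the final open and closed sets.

step 1: expand (3,3) (f=7, h=3) → closed; open now [(2,3) g=5 f=7, (3,4) g=5 f=9, (5,1) g=2 f=9, (5,4) g=3 f=9, (6,3) g=1 f=7]
step 2: expand (2,3) (f=7, h=2) → closed; open now [(1,3) g=6 f=7, (2,2) g=6 f=9, (2,4) g=6 f=9, (3,4) g=5 f=9, (5,1) g=2 f=9, (5,4) g=3 f=9, (6,3) g=1 f=7]

order=[(3,3) → (2,3)]; open=[(1,3) g=6 f=7, (2,2) g=6 f=9, (2,4) g=6 f=9, (3,4) g=5 f=9, (5,1) g=2 f=9, (5,4) g=3 f=9, (6,3) g=1 f=7]; closed=[(2,3), (3,3), (4,3), (5,2), (5,3), (6,2)]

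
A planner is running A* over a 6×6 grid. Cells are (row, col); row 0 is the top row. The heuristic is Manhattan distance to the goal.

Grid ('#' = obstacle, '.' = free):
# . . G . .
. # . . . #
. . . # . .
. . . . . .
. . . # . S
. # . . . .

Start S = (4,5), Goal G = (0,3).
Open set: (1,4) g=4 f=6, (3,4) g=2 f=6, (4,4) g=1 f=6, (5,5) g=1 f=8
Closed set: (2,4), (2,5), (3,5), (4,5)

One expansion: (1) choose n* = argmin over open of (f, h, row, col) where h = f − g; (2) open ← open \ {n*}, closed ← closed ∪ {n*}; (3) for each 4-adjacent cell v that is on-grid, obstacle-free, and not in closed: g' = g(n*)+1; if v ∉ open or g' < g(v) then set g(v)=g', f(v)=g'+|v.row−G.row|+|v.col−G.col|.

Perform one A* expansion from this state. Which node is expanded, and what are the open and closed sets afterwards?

expanded=(1,4); open=[(0,4) g=5 f=6, (1,3) g=5 f=6, (3,4) g=2 f=6, (4,4) g=1 f=6, (5,5) g=1 f=8]; closed=[(1,4), (2,4), (2,5), (3,5), (4,5)]

step 1: expand (1,4) (f=6, h=2) → closed; open now [(0,4) g=5 f=6, (1,3) g=5 f=6, (3,4) g=2 f=6, (4,4) g=1 f=6, (5,5) g=1 f=8]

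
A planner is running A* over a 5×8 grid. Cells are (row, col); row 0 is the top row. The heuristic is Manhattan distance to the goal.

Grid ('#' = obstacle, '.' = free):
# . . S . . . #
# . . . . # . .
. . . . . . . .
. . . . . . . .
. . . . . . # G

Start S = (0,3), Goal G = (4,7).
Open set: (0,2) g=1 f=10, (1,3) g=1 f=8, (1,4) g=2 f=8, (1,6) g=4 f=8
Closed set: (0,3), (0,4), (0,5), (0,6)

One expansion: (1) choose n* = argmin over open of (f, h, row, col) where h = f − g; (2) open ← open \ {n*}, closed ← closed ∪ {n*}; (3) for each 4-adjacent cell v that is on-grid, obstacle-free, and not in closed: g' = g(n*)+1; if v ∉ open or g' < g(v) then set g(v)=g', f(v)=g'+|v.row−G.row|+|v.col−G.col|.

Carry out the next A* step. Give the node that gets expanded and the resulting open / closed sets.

expanded=(1,6); open=[(0,2) g=1 f=10, (1,3) g=1 f=8, (1,4) g=2 f=8, (1,7) g=5 f=8, (2,6) g=5 f=8]; closed=[(0,3), (0,4), (0,5), (0,6), (1,6)]

step 1: expand (1,6) (f=8, h=4) → closed; open now [(0,2) g=1 f=10, (1,3) g=1 f=8, (1,4) g=2 f=8, (1,7) g=5 f=8, (2,6) g=5 f=8]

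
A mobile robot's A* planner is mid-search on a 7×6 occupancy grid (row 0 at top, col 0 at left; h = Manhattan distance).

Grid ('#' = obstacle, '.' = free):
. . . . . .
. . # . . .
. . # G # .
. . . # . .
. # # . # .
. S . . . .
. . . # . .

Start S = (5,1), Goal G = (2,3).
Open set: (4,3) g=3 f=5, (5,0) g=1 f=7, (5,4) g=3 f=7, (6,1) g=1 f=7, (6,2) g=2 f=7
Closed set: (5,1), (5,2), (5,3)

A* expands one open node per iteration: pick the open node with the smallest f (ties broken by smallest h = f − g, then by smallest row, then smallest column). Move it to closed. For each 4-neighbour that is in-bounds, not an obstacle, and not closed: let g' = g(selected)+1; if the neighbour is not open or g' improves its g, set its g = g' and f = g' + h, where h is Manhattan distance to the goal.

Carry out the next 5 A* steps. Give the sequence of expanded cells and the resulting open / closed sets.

step 1: expand (4,3) (f=5, h=2) → closed; open now [(5,0) g=1 f=7, (5,4) g=3 f=7, (6,1) g=1 f=7, (6,2) g=2 f=7]
step 2: expand (5,4) (f=7, h=4) → closed; open now [(5,0) g=1 f=7, (5,5) g=4 f=9, (6,1) g=1 f=7, (6,2) g=2 f=7, (6,4) g=4 f=9]
step 3: expand (6,2) (f=7, h=5) → closed; open now [(5,0) g=1 f=7, (5,5) g=4 f=9, (6,1) g=1 f=7, (6,4) g=4 f=9]
step 4: expand (5,0) (f=7, h=6) → closed; open now [(4,0) g=2 f=7, (5,5) g=4 f=9, (6,0) g=2 f=9, (6,1) g=1 f=7, (6,4) g=4 f=9]
step 5: expand (4,0) (f=7, h=5) → closed; open now [(3,0) g=3 f=7, (5,5) g=4 f=9, (6,0) g=2 f=9, (6,1) g=1 f=7, (6,4) g=4 f=9]

order=[(4,3) → (5,4) → (6,2) → (5,0) → (4,0)]; open=[(3,0) g=3 f=7, (5,5) g=4 f=9, (6,0) g=2 f=9, (6,1) g=1 f=7, (6,4) g=4 f=9]; closed=[(4,0), (4,3), (5,0), (5,1), (5,2), (5,3), (5,4), (6,2)]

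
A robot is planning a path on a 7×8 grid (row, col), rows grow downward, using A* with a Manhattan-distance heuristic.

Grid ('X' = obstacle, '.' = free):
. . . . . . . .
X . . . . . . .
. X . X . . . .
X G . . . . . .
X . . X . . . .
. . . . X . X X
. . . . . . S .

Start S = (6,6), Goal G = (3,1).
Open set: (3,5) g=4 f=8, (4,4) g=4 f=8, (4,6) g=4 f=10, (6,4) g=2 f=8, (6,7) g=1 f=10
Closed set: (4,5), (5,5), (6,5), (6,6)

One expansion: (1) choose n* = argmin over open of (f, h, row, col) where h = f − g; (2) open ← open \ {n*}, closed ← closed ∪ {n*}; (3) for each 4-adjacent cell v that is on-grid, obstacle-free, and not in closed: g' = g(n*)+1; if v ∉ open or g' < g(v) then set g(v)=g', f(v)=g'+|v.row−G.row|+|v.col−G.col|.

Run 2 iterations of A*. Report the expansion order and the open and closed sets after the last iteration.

order=[(3,5) → (3,4)]; open=[(2,4) g=6 f=10, (2,5) g=5 f=10, (3,3) g=6 f=8, (3,6) g=5 f=10, (4,4) g=4 f=8, (4,6) g=4 f=10, (6,4) g=2 f=8, (6,7) g=1 f=10]; closed=[(3,4), (3,5), (4,5), (5,5), (6,5), (6,6)]

step 1: expand (3,5) (f=8, h=4) → closed; open now [(2,5) g=5 f=10, (3,4) g=5 f=8, (3,6) g=5 f=10, (4,4) g=4 f=8, (4,6) g=4 f=10, (6,4) g=2 f=8, (6,7) g=1 f=10]
step 2: expand (3,4) (f=8, h=3) → closed; open now [(2,4) g=6 f=10, (2,5) g=5 f=10, (3,3) g=6 f=8, (3,6) g=5 f=10, (4,4) g=4 f=8, (4,6) g=4 f=10, (6,4) g=2 f=8, (6,7) g=1 f=10]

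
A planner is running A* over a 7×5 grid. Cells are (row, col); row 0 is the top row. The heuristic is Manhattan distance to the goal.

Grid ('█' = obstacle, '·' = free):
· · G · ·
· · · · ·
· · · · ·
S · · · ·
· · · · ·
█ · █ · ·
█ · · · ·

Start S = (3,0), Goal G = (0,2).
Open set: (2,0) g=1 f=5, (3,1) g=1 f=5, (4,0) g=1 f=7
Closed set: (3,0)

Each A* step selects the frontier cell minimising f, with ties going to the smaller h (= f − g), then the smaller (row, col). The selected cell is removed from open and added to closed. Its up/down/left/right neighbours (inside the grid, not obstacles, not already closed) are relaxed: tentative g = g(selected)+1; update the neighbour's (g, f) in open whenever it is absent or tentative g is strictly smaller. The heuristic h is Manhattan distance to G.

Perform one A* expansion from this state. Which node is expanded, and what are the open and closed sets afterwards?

expanded=(2,0); open=[(1,0) g=2 f=5, (2,1) g=2 f=5, (3,1) g=1 f=5, (4,0) g=1 f=7]; closed=[(2,0), (3,0)]

step 1: expand (2,0) (f=5, h=4) → closed; open now [(1,0) g=2 f=5, (2,1) g=2 f=5, (3,1) g=1 f=5, (4,0) g=1 f=7]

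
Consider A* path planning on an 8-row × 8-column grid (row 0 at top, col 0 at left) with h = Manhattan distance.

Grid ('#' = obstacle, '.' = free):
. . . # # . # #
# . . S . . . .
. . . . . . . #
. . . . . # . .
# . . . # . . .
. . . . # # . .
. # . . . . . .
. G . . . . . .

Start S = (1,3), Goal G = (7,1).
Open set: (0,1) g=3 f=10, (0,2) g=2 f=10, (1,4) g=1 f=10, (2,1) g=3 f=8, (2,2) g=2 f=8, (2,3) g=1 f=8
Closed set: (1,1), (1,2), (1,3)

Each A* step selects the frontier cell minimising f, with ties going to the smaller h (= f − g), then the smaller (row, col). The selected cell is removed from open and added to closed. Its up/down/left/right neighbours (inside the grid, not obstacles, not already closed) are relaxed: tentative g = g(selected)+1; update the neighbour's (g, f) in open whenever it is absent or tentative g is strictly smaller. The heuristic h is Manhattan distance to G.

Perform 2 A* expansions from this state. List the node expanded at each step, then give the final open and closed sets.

order=[(2,1) → (3,1)]; open=[(0,1) g=3 f=10, (0,2) g=2 f=10, (1,4) g=1 f=10, (2,0) g=4 f=10, (2,2) g=2 f=8, (2,3) g=1 f=8, (3,0) g=5 f=10, (3,2) g=5 f=10, (4,1) g=5 f=8]; closed=[(1,1), (1,2), (1,3), (2,1), (3,1)]

step 1: expand (2,1) (f=8, h=5) → closed; open now [(0,1) g=3 f=10, (0,2) g=2 f=10, (1,4) g=1 f=10, (2,0) g=4 f=10, (2,2) g=2 f=8, (2,3) g=1 f=8, (3,1) g=4 f=8]
step 2: expand (3,1) (f=8, h=4) → closed; open now [(0,1) g=3 f=10, (0,2) g=2 f=10, (1,4) g=1 f=10, (2,0) g=4 f=10, (2,2) g=2 f=8, (2,3) g=1 f=8, (3,0) g=5 f=10, (3,2) g=5 f=10, (4,1) g=5 f=8]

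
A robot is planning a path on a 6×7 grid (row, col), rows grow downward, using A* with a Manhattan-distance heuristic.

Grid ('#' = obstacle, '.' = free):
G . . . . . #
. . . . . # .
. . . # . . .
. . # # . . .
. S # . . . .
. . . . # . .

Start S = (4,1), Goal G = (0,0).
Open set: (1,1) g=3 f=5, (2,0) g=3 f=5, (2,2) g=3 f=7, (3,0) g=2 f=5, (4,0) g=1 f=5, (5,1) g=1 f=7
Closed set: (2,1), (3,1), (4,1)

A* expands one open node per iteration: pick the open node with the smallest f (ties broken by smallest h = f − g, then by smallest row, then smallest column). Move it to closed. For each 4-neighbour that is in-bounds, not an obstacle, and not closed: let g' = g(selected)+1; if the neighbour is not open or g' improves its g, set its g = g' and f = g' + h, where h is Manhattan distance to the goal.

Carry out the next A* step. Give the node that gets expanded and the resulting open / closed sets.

step 1: expand (1,1) (f=5, h=2) → closed; open now [(0,1) g=4 f=5, (1,0) g=4 f=5, (1,2) g=4 f=7, (2,0) g=3 f=5, (2,2) g=3 f=7, (3,0) g=2 f=5, (4,0) g=1 f=5, (5,1) g=1 f=7]

expanded=(1,1); open=[(0,1) g=4 f=5, (1,0) g=4 f=5, (1,2) g=4 f=7, (2,0) g=3 f=5, (2,2) g=3 f=7, (3,0) g=2 f=5, (4,0) g=1 f=5, (5,1) g=1 f=7]; closed=[(1,1), (2,1), (3,1), (4,1)]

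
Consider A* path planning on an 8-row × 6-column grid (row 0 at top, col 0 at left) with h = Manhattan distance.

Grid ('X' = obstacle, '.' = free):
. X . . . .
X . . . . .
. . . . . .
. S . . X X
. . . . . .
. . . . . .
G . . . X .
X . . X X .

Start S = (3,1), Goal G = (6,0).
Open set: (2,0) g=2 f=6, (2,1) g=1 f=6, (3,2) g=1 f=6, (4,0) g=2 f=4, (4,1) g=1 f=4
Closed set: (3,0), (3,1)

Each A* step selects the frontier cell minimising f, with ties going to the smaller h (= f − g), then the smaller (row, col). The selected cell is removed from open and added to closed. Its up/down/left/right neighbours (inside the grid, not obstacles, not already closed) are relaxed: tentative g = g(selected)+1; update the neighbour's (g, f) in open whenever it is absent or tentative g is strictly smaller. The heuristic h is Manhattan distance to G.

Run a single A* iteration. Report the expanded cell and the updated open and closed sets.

expanded=(4,0); open=[(2,0) g=2 f=6, (2,1) g=1 f=6, (3,2) g=1 f=6, (4,1) g=1 f=4, (5,0) g=3 f=4]; closed=[(3,0), (3,1), (4,0)]

step 1: expand (4,0) (f=4, h=2) → closed; open now [(2,0) g=2 f=6, (2,1) g=1 f=6, (3,2) g=1 f=6, (4,1) g=1 f=4, (5,0) g=3 f=4]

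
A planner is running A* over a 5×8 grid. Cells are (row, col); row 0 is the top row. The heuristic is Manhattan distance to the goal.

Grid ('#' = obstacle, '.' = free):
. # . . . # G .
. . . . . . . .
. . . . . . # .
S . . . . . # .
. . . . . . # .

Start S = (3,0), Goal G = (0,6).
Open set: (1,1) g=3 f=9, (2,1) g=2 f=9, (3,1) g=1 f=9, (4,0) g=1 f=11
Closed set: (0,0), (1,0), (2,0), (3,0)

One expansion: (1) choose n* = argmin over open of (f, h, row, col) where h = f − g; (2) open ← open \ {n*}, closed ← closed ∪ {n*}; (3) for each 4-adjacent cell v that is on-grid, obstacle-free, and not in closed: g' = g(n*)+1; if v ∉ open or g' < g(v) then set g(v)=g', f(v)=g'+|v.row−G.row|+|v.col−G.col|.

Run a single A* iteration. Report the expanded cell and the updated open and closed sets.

expanded=(1,1); open=[(1,2) g=4 f=9, (2,1) g=2 f=9, (3,1) g=1 f=9, (4,0) g=1 f=11]; closed=[(0,0), (1,0), (1,1), (2,0), (3,0)]

step 1: expand (1,1) (f=9, h=6) → closed; open now [(1,2) g=4 f=9, (2,1) g=2 f=9, (3,1) g=1 f=9, (4,0) g=1 f=11]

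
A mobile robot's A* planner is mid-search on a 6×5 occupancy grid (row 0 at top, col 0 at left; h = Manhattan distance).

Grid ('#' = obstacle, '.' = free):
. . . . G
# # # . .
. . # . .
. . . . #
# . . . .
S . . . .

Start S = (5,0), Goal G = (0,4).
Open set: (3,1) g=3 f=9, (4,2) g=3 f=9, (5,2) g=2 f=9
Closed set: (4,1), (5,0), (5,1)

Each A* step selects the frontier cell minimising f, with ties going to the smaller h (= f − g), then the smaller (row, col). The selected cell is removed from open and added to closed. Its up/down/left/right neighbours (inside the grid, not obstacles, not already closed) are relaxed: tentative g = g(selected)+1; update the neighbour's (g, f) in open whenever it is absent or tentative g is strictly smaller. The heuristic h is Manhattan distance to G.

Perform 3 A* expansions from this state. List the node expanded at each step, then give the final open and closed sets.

order=[(3,1) → (2,1) → (3,2)]; open=[(2,0) g=5 f=11, (3,0) g=4 f=11, (3,3) g=5 f=9, (4,2) g=3 f=9, (5,2) g=2 f=9]; closed=[(2,1), (3,1), (3,2), (4,1), (5,0), (5,1)]

step 1: expand (3,1) (f=9, h=6) → closed; open now [(2,1) g=4 f=9, (3,0) g=4 f=11, (3,2) g=4 f=9, (4,2) g=3 f=9, (5,2) g=2 f=9]
step 2: expand (2,1) (f=9, h=5) → closed; open now [(2,0) g=5 f=11, (3,0) g=4 f=11, (3,2) g=4 f=9, (4,2) g=3 f=9, (5,2) g=2 f=9]
step 3: expand (3,2) (f=9, h=5) → closed; open now [(2,0) g=5 f=11, (3,0) g=4 f=11, (3,3) g=5 f=9, (4,2) g=3 f=9, (5,2) g=2 f=9]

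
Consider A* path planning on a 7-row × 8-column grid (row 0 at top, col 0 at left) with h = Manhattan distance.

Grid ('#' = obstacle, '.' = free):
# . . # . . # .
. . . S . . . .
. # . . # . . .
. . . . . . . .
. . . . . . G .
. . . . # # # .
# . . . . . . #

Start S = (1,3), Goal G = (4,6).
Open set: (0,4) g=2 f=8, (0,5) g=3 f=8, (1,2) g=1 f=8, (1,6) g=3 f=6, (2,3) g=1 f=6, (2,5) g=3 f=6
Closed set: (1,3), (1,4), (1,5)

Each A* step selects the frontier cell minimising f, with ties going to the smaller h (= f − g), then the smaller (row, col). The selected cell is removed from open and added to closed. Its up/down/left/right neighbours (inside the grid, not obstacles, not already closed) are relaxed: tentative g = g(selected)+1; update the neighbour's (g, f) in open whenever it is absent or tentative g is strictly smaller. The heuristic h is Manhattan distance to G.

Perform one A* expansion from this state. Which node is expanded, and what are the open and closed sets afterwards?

step 1: expand (1,6) (f=6, h=3) → closed; open now [(0,4) g=2 f=8, (0,5) g=3 f=8, (1,2) g=1 f=8, (1,7) g=4 f=8, (2,3) g=1 f=6, (2,5) g=3 f=6, (2,6) g=4 f=6]

expanded=(1,6); open=[(0,4) g=2 f=8, (0,5) g=3 f=8, (1,2) g=1 f=8, (1,7) g=4 f=8, (2,3) g=1 f=6, (2,5) g=3 f=6, (2,6) g=4 f=6]; closed=[(1,3), (1,4), (1,5), (1,6)]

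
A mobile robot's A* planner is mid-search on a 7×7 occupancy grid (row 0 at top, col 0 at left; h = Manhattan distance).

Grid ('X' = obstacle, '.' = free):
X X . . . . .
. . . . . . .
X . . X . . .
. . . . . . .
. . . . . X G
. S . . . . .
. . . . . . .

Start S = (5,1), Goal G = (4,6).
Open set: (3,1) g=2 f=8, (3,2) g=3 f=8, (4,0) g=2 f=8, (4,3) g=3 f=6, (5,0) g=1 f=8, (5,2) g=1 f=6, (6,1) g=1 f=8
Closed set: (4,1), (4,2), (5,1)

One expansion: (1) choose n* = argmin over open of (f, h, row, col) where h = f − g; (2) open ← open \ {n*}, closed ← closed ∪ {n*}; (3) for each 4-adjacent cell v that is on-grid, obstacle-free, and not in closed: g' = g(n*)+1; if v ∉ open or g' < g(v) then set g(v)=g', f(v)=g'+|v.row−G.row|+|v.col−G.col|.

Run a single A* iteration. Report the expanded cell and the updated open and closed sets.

expanded=(4,3); open=[(3,1) g=2 f=8, (3,2) g=3 f=8, (3,3) g=4 f=8, (4,0) g=2 f=8, (4,4) g=4 f=6, (5,0) g=1 f=8, (5,2) g=1 f=6, (5,3) g=4 f=8, (6,1) g=1 f=8]; closed=[(4,1), (4,2), (4,3), (5,1)]

step 1: expand (4,3) (f=6, h=3) → closed; open now [(3,1) g=2 f=8, (3,2) g=3 f=8, (3,3) g=4 f=8, (4,0) g=2 f=8, (4,4) g=4 f=6, (5,0) g=1 f=8, (5,2) g=1 f=6, (5,3) g=4 f=8, (6,1) g=1 f=8]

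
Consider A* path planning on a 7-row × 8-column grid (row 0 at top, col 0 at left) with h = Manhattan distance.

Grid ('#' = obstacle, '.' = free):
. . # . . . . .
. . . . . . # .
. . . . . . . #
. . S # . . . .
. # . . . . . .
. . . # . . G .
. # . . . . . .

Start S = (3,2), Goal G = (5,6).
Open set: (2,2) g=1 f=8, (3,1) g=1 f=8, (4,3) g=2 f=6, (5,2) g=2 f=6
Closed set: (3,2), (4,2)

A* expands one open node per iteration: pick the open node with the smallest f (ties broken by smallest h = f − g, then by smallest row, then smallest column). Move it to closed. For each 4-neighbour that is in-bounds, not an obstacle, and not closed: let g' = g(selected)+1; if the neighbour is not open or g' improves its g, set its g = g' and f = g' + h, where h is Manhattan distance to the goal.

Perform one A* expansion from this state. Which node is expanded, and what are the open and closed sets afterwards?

step 1: expand (4,3) (f=6, h=4) → closed; open now [(2,2) g=1 f=8, (3,1) g=1 f=8, (4,4) g=3 f=6, (5,2) g=2 f=6]

expanded=(4,3); open=[(2,2) g=1 f=8, (3,1) g=1 f=8, (4,4) g=3 f=6, (5,2) g=2 f=6]; closed=[(3,2), (4,2), (4,3)]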